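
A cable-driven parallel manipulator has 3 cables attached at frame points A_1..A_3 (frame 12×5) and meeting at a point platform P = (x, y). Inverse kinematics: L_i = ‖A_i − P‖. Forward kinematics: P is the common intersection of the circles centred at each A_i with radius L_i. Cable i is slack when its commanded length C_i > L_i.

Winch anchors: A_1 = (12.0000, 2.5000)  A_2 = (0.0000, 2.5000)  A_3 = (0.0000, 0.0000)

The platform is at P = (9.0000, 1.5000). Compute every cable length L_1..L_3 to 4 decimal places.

L_1 = √((12.0000−9.0000)² + (2.5000−1.5000)²) = 3.1623
L_2 = √((0.0000−9.0000)² + (2.5000−1.5000)²) = 9.0554
L_3 = √((0.0000−9.0000)² + (0.0000−1.5000)²) = 9.1241

(3.1623, 9.0554, 9.1241)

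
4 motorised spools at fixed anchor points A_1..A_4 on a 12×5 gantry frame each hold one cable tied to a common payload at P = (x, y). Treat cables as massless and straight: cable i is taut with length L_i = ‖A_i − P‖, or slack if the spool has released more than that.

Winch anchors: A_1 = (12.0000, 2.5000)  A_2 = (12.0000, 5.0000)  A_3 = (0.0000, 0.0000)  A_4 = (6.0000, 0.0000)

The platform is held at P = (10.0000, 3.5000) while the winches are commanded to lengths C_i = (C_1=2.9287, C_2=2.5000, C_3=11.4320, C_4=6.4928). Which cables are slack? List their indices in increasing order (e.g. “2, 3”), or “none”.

cable 1: L_1 = ‖A_1−P‖ = 2.2361;  C_1 = 2.9287 → slack
cable 2: L_2 = ‖A_2−P‖ = 2.5000;  C_2 = 2.5000 → taut
cable 3: L_3 = ‖A_3−P‖ = 10.5948;  C_3 = 11.4320 → slack
cable 4: L_4 = ‖A_4−P‖ = 5.3151;  C_4 = 6.4928 → slack

1, 3, 4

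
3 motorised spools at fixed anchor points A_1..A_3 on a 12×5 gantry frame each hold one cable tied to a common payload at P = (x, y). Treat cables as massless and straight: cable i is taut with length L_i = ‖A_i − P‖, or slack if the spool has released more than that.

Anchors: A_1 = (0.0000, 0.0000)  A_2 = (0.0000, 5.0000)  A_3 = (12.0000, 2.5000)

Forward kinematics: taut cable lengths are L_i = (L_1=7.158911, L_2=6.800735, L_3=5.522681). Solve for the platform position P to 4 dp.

(6.5000, 3.0000)

each cable: (A_i−P)·(A_i−P) = L_i²; let c_i = ‖A_i‖²−L_i²
c_1 = 0.0000+0.0000−51.2500 = -51.2500
row 1: 0.0000x − 10.0000y = -30.0000  (c_2=-21.2500)
row 2: -24.0000x − 5.0000y = -171.0000  (c_3=119.7500)
Cramer on rows 1–2 → x = 6.5000, y = 3.0000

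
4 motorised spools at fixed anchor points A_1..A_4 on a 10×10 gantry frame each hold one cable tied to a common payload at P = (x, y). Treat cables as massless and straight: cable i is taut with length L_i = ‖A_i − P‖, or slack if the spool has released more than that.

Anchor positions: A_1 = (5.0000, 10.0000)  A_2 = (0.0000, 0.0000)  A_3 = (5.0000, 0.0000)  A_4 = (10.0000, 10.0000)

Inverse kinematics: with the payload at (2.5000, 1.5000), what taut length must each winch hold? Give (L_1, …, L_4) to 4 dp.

(8.8600, 2.9155, 2.9155, 11.3358)

L_1 = √((5.0000−2.5000)² + (10.0000−1.5000)²) = 8.8600
L_2 = √((0.0000−2.5000)² + (0.0000−1.5000)²) = 2.9155
L_3 = √((5.0000−2.5000)² + (0.0000−1.5000)²) = 2.9155
L_4 = √((10.0000−2.5000)² + (10.0000−1.5000)²) = 11.3358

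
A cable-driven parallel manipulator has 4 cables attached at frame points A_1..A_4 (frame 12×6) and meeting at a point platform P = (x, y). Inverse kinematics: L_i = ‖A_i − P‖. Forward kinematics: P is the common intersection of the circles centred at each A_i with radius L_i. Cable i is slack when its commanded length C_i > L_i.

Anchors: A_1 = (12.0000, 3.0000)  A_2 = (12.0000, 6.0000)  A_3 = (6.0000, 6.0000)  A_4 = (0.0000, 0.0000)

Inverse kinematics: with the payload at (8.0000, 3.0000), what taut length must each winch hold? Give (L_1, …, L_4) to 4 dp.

cable 1: Δx=4.0000, Δy=0.0000; L_1 = √(Δx²+Δy²) = 4.0000
cable 2: Δx=4.0000, Δy=3.0000; L_2 = √(Δx²+Δy²) = 5.0000
cable 3: Δx=-2.0000, Δy=3.0000; L_3 = √(Δx²+Δy²) = 3.6056
cable 4: Δx=-8.0000, Δy=-3.0000; L_4 = √(Δx²+Δy²) = 8.5440

(4.0000, 5.0000, 3.6056, 8.5440)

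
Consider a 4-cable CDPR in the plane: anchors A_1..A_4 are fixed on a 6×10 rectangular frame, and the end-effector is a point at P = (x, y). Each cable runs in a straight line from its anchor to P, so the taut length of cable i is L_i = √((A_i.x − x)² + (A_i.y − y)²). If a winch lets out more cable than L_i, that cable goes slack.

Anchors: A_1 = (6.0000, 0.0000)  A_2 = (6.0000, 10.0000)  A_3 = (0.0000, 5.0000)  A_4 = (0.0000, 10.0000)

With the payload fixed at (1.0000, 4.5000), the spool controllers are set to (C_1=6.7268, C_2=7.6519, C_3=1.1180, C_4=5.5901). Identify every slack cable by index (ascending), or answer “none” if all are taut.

2

i=1: geometric 6.7268 vs commanded 6.7268 ⇒ taut
i=2: geometric 7.4330 vs commanded 7.6519 ⇒ slack
i=3: geometric 1.1180 vs commanded 1.1180 ⇒ taut
i=4: geometric 5.5902 vs commanded 5.5901 ⇒ taut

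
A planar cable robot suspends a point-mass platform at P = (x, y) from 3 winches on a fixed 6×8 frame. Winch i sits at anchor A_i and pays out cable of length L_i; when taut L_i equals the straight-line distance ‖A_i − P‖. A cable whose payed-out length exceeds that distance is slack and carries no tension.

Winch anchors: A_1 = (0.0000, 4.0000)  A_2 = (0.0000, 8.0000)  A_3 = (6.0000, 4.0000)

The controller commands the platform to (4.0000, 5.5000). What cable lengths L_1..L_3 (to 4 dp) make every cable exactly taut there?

(4.2720, 4.7170, 2.5000)

L_1 = √((0.0000−4.0000)² + (4.0000−5.5000)²) = 4.2720
L_2 = √((0.0000−4.0000)² + (8.0000−5.5000)²) = 4.7170
L_3 = √((6.0000−4.0000)² + (4.0000−5.5000)²) = 2.5000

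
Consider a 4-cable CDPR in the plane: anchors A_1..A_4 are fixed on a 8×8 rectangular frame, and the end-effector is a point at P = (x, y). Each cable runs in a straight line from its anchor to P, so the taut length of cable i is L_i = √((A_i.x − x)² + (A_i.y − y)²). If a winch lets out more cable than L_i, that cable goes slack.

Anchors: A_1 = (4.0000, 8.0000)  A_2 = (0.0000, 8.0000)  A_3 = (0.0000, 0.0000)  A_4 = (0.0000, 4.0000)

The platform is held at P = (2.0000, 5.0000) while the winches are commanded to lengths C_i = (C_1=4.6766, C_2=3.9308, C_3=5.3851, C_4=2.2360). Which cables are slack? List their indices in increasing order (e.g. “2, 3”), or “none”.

1, 2

cable 1: L_1 = ‖A_1−P‖ = 3.6056;  C_1 = 4.6766 → slack
cable 2: L_2 = ‖A_2−P‖ = 3.6056;  C_2 = 3.9308 → slack
cable 3: L_3 = ‖A_3−P‖ = 5.3852;  C_3 = 5.3851 → taut
cable 4: L_4 = ‖A_4−P‖ = 2.2361;  C_4 = 2.2360 → taut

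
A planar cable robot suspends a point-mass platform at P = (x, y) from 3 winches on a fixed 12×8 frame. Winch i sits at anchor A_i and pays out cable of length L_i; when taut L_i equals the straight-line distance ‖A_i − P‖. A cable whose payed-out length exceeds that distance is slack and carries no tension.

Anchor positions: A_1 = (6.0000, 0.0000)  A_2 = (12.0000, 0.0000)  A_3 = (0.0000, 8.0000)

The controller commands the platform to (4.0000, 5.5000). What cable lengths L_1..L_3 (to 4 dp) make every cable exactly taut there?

L_1: Δ = A_1−P = (2.0000, -5.5000) → ‖Δ‖ = √34.2500 = 5.8523
L_2: Δ = A_2−P = (8.0000, -5.5000) → ‖Δ‖ = √94.2500 = 9.7082
L_3: Δ = A_3−P = (-4.0000, 2.5000) → ‖Δ‖ = √22.2500 = 4.7170

(5.8523, 9.7082, 4.7170)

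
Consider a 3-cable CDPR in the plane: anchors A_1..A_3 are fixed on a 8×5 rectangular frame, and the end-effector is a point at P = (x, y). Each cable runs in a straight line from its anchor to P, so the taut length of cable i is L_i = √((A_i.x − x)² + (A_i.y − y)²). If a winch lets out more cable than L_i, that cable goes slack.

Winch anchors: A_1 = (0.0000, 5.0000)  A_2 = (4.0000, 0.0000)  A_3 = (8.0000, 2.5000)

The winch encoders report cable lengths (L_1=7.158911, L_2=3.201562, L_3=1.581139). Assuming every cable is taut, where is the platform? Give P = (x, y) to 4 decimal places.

(6.5000, 2.0000)

each cable: (A_i−P)·(A_i−P) = L_i²; let q_i = ‖A_i‖²−L_i²
q_1 = 0.0000+25.0000−51.2500 = -26.2500
row 1: -8.0000x + 10.0000y = -32.0000  (q_2=5.7500)
row 2: -16.0000x + 5.0000y = -94.0000  (q_3=67.7500)
Cramer on rows 1–2 → x = 6.5000, y = 2.0000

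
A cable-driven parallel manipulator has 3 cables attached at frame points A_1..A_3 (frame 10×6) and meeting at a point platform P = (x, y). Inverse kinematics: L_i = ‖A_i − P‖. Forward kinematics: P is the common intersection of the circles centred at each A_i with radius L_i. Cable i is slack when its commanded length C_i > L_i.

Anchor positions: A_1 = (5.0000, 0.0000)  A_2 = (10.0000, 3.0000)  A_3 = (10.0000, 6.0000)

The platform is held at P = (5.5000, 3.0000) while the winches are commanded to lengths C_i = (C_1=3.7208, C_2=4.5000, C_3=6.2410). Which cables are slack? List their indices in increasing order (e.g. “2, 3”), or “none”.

i=1: geometric 3.0414 vs commanded 3.7208 ⇒ slack
i=2: geometric 4.5000 vs commanded 4.5000 ⇒ taut
i=3: geometric 5.4083 vs commanded 6.2410 ⇒ slack

1, 3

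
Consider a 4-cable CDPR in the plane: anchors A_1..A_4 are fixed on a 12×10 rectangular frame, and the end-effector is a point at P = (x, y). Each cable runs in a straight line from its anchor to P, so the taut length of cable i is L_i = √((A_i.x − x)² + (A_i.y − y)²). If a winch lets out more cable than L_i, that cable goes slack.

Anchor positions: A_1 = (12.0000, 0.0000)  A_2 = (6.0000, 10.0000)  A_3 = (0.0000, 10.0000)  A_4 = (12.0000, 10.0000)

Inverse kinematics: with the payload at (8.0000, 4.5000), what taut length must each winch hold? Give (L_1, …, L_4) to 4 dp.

(6.0208, 5.8523, 9.7082, 6.8007)

cable 1: Δx=4.0000, Δy=-4.5000; L_1 = √(Δx²+Δy²) = 6.0208
cable 2: Δx=-2.0000, Δy=5.5000; L_2 = √(Δx²+Δy²) = 5.8523
cable 3: Δx=-8.0000, Δy=5.5000; L_3 = √(Δx²+Δy²) = 9.7082
cable 4: Δx=4.0000, Δy=5.5000; L_4 = √(Δx²+Δy²) = 6.8007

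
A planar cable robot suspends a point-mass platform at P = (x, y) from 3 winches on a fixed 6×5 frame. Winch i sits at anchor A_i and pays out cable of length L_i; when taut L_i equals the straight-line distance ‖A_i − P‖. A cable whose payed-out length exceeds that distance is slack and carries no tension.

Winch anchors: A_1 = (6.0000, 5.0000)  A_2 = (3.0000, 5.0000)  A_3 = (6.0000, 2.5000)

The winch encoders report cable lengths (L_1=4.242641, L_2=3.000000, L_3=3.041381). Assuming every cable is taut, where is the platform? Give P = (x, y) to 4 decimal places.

(3.0000, 2.0000)

circle eqns → linear via eq_j − eq_1; set c_j = A_j·A_j − L_j²
c_1 = 36.0000+25.0000−18.0000 = 43.0000
6.0000·x + 0.0000·y = c_1−c_2 = 18.0000
0.0000·x + 5.0000·y = c_1−c_3 = 10.0000
solve first two rows → x=3.0000, y=2.0000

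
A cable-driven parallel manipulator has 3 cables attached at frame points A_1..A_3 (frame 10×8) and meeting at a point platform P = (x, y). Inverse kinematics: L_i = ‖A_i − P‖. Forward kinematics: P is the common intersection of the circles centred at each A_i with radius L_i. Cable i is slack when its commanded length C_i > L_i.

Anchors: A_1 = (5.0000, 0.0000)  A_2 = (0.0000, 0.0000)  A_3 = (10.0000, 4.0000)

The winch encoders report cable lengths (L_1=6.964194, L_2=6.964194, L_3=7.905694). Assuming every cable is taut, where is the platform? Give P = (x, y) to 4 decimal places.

each cable: (A_i−P)·(A_i−P) = L_i²; let q_i = ‖A_i‖²−L_i²
q_1 = 25.0000+0.0000−48.5000 = -23.5000
row 1: 10.0000x + 0.0000y = 25.0000  (q_2=-48.5000)
row 2: -10.0000x − 8.0000y = -77.0000  (q_3=53.5000)
Cramer on rows 1–2 → x = 2.5000, y = 6.5000

(2.5000, 6.5000)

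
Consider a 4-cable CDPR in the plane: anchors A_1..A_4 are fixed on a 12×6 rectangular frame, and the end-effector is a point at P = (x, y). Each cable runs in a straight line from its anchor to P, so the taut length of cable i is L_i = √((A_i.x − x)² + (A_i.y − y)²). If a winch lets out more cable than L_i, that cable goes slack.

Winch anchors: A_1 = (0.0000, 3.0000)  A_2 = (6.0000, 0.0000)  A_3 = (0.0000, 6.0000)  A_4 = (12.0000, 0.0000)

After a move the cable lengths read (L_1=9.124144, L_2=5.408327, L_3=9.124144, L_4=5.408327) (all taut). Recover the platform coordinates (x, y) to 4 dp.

each cable: (A_i−P)·(A_i−P) = L_i²; let q_i = ‖A_i‖²−L_i²
q_1 = 0.0000+9.0000−83.2500 = -74.2500
row 1: -12.0000x + 6.0000y = -81.0000  (q_2=6.7500)
row 2: 0.0000x − 6.0000y = -27.0000  (q_3=-47.2500)
row 3: -24.0000x + 6.0000y = -189.0000  (q_4=114.7500)
Cramer on rows 1–2 → x = 9.0000, y = 4.5000
check cable 4: ‖A_4−P‖² = 29.2500 ≈ L_4² = 29.2500 ✓

(9.0000, 4.5000)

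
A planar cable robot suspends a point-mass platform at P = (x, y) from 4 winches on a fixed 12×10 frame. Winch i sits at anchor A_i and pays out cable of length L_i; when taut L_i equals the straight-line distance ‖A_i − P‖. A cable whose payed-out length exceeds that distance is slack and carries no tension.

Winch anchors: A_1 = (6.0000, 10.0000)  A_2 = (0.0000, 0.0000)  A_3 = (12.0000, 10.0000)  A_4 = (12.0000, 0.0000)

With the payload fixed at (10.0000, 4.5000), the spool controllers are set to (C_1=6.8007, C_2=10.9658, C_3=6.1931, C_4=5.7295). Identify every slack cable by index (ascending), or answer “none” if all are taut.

cable 1: √((-4.0000)²+(5.5000)²)=6.8007, C_1=6.8007: taut
cable 2: √((-10.0000)²+(-4.5000)²)=10.9659, C_2=10.9658: taut
cable 3: √((2.0000)²+(5.5000)²)=5.8523, C_3=6.1931: slack
cable 4: √((2.0000)²+(-4.5000)²)=4.9244, C_4=5.7295: slack

3, 4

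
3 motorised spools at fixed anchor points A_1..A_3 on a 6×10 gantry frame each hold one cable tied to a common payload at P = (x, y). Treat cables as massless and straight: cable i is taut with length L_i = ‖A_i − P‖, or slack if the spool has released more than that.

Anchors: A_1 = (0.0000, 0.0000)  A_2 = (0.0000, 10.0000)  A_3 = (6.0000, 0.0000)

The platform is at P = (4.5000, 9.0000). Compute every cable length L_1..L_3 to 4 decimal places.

L_1: Δ = A_1−P = (-4.5000, -9.0000) → ‖Δ‖ = √101.2500 = 10.0623
L_2: Δ = A_2−P = (-4.5000, 1.0000) → ‖Δ‖ = √21.2500 = 4.6098
L_3: Δ = A_3−P = (1.5000, -9.0000) → ‖Δ‖ = √83.2500 = 9.1241

(10.0623, 4.6098, 9.1241)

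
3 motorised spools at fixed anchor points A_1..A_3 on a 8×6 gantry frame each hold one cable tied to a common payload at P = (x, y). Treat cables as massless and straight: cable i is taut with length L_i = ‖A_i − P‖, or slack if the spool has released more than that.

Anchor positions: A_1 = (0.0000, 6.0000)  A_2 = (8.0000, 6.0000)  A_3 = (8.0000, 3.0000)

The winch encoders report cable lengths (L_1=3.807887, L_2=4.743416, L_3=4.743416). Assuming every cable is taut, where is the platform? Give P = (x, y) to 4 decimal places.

expand ‖A_i−P‖²=L_i² and subtract eq 1 (q_i ≔ ‖A_i‖²−L_i²)
q_1 = 0.0000+36.0000−14.5000 = 21.5000
eq1−eq2 → [-16.0000  0.0000]·P = -56.0000
eq1−eq3 → [-16.0000  6.0000]·P = -29.0000
2×2 solve → P = (3.5000, 4.5000)

(3.5000, 4.5000)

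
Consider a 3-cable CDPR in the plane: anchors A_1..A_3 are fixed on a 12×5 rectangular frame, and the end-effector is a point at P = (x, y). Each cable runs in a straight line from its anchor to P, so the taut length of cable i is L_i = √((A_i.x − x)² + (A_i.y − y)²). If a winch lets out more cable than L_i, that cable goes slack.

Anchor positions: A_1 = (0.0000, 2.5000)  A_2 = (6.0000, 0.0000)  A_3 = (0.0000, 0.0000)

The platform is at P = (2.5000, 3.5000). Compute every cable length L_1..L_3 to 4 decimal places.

(2.6926, 4.9497, 4.3012)

L_1 = √((0.0000−2.5000)² + (2.5000−3.5000)²) = 2.6926
L_2 = √((6.0000−2.5000)² + (0.0000−3.5000)²) = 4.9497
L_3 = √((0.0000−2.5000)² + (0.0000−3.5000)²) = 4.3012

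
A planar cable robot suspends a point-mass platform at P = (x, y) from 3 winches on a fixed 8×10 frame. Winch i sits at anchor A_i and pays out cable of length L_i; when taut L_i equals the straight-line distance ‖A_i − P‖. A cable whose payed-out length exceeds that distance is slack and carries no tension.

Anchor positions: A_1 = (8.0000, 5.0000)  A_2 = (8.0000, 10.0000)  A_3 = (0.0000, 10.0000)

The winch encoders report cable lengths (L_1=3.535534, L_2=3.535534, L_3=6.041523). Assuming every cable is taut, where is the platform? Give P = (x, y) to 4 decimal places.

(5.5000, 7.5000)

each cable: (A_i−P)·(A_i−P) = L_i²; let k_i = ‖A_i‖²−L_i²
k_1 = 64.0000+25.0000−12.5000 = 76.5000
row 1: 0.0000x − 10.0000y = -75.0000  (k_2=151.5000)
row 2: 16.0000x − 10.0000y = 13.0000  (k_3=63.5000)
Cramer on rows 1–2 → x = 5.5000, y = 7.5000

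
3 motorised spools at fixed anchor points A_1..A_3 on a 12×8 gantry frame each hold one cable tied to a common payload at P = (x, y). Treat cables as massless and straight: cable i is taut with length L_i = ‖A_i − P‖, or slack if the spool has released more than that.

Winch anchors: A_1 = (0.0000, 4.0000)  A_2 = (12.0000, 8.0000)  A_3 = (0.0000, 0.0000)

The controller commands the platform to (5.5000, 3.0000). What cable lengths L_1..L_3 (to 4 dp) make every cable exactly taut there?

(5.5902, 8.2006, 6.2650)

cable 1: Δx=-5.5000, Δy=1.0000; L_1 = √(Δx²+Δy²) = 5.5902
cable 2: Δx=6.5000, Δy=5.0000; L_2 = √(Δx²+Δy²) = 8.2006
cable 3: Δx=-5.5000, Δy=-3.0000; L_3 = √(Δx²+Δy²) = 6.2650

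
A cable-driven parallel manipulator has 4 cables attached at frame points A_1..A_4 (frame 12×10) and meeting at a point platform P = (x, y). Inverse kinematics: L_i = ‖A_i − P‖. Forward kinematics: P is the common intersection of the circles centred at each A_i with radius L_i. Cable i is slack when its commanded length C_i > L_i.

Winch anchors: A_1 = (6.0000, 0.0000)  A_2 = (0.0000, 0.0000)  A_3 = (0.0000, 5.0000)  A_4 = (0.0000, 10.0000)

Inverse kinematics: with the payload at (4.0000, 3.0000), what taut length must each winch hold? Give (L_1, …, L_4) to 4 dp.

L_1 = √((6.0000−4.0000)² + (0.0000−3.0000)²) = 3.6056
L_2 = √((0.0000−4.0000)² + (0.0000−3.0000)²) = 5.0000
L_3 = √((0.0000−4.0000)² + (5.0000−3.0000)²) = 4.4721
L_4 = √((0.0000−4.0000)² + (10.0000−3.0000)²) = 8.0623

(3.6056, 5.0000, 4.4721, 8.0623)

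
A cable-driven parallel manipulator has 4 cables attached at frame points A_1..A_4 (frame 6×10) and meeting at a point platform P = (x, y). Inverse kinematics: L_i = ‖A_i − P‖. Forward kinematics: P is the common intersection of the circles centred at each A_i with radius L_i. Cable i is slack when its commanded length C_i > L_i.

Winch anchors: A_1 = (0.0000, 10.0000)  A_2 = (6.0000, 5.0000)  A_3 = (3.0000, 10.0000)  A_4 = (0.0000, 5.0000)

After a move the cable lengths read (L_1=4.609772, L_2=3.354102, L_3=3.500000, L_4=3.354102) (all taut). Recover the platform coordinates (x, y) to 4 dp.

each cable: (A_i−P)·(A_i−P) = L_i²; let q_i = ‖A_i‖²−L_i²
q_1 = 0.0000+100.0000−21.2500 = 78.7500
row 1: -12.0000x + 10.0000y = 29.0000  (q_2=49.7500)
row 2: -6.0000x + 0.0000y = -18.0000  (q_3=96.7500)
row 3: 0.0000x + 10.0000y = 65.0000  (q_4=13.7500)
Cramer on rows 1–2 → x = 3.0000, y = 6.5000
check cable 4: ‖A_4−P‖² = 11.2500 ≈ L_4² = 11.2500 ✓

(3.0000, 6.5000)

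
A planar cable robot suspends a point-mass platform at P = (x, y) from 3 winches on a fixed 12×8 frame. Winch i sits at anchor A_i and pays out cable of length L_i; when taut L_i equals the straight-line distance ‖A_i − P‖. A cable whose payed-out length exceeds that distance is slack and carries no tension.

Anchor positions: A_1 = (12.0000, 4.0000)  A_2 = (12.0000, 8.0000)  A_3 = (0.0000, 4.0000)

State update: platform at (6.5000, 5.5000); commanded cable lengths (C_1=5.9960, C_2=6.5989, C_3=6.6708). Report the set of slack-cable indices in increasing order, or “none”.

cable 1: √((5.5000)²+(-1.5000)²)=5.7009, C_1=5.9960: slack
cable 2: √((5.5000)²+(2.5000)²)=6.0415, C_2=6.5989: slack
cable 3: √((-6.5000)²+(-1.5000)²)=6.6708, C_3=6.6708: taut

1, 2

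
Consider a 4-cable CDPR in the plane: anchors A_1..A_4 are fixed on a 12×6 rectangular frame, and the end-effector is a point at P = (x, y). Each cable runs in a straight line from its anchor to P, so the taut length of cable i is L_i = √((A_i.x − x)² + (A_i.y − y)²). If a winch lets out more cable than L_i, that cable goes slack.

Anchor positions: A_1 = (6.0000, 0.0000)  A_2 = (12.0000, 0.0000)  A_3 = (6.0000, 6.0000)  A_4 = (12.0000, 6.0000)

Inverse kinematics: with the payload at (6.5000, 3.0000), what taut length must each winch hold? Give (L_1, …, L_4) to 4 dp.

(3.0414, 6.2650, 3.0414, 6.2650)

cable 1: Δx=-0.5000, Δy=-3.0000; L_1 = √(Δx²+Δy²) = 3.0414
cable 2: Δx=5.5000, Δy=-3.0000; L_2 = √(Δx²+Δy²) = 6.2650
cable 3: Δx=-0.5000, Δy=3.0000; L_3 = √(Δx²+Δy²) = 3.0414
cable 4: Δx=5.5000, Δy=3.0000; L_4 = √(Δx²+Δy²) = 6.2650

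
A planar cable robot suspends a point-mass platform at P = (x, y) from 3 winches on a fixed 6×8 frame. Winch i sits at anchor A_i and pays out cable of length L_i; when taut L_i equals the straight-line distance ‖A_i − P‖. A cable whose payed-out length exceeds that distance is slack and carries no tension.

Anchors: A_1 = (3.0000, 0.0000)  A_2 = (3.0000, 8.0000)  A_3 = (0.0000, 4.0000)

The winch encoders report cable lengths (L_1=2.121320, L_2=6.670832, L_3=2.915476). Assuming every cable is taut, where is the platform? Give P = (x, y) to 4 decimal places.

(1.5000, 1.5000)

each cable: (A_i−P)·(A_i−P) = L_i²; let c_i = ‖A_i‖²−L_i²
c_1 = 9.0000+0.0000−4.5000 = 4.5000
row 1: 0.0000x − 16.0000y = -24.0000  (c_2=28.5000)
row 2: 6.0000x − 8.0000y = -3.0000  (c_3=7.5000)
Cramer on rows 1–2 → x = 1.5000, y = 1.5000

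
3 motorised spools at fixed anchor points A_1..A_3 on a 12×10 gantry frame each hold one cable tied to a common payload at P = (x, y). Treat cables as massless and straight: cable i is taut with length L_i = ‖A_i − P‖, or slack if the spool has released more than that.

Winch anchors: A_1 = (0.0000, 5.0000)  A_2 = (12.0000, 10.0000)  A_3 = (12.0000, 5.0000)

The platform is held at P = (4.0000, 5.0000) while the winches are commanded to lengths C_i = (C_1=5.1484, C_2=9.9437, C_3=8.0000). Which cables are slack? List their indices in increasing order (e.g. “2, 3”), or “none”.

cable 1: L_1 = ‖A_1−P‖ = 4.0000;  C_1 = 5.1484 → slack
cable 2: L_2 = ‖A_2−P‖ = 9.4340;  C_2 = 9.9437 → slack
cable 3: L_3 = ‖A_3−P‖ = 8.0000;  C_3 = 8.0000 → taut

1, 2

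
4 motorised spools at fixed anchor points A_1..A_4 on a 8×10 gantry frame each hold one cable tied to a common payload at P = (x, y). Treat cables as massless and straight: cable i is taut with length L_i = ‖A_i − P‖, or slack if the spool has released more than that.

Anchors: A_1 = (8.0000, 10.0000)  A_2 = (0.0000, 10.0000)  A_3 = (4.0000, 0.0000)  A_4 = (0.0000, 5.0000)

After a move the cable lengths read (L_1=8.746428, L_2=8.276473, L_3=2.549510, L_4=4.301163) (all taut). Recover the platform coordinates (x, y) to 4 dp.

expand ‖A_i−P‖²=L_i² and subtract eq 1 (q_i ≔ ‖A_i‖²−L_i²)
q_1 = 64.0000+100.0000−76.5000 = 87.5000
eq1−eq2 → [16.0000  0.0000]·P = 56.0000
eq1−eq3 → [8.0000  20.0000]·P = 78.0000
eq1−eq4 → [16.0000  10.0000]·P = 81.0000
2×2 solve → P = (3.5000, 2.5000)
check cable 4: ‖A_4−P‖² = 18.5000 ≈ L_4² = 18.5000 ✓

(3.5000, 2.5000)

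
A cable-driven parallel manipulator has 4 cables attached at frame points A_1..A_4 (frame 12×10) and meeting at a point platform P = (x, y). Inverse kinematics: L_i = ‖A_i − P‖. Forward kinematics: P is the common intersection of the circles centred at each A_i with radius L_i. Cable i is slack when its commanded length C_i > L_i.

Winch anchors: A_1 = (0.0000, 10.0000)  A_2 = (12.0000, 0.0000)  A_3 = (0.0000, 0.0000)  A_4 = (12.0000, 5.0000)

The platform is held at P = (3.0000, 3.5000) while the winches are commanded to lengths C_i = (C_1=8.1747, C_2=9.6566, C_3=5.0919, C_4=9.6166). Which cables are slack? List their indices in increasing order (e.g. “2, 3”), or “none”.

i=1: geometric 7.1589 vs commanded 8.1747 ⇒ slack
i=2: geometric 9.6566 vs commanded 9.6566 ⇒ taut
i=3: geometric 4.6098 vs commanded 5.0919 ⇒ slack
i=4: geometric 9.1241 vs commanded 9.6166 ⇒ slack

1, 3, 4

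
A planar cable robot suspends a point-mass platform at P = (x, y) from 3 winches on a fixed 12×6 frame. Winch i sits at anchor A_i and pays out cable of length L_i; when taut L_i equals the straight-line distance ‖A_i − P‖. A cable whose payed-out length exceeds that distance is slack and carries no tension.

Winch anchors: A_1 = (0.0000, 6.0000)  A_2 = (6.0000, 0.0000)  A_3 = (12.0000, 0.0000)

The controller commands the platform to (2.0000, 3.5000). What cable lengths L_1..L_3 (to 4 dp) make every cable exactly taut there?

(3.2016, 5.3151, 10.5948)

L_1 = √((0.0000−2.0000)² + (6.0000−3.5000)²) = 3.2016
L_2 = √((6.0000−2.0000)² + (0.0000−3.5000)²) = 5.3151
L_3 = √((12.0000−2.0000)² + (0.0000−3.5000)²) = 10.5948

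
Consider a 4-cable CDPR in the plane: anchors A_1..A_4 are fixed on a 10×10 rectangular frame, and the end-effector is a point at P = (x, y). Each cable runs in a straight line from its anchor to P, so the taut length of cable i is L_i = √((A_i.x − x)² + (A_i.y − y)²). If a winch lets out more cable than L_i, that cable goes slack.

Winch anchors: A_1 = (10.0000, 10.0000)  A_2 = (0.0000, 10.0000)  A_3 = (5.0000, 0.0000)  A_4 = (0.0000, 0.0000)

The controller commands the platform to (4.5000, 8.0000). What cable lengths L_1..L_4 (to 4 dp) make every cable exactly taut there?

cable 1: Δx=5.5000, Δy=2.0000; L_1 = √(Δx²+Δy²) = 5.8523
cable 2: Δx=-4.5000, Δy=2.0000; L_2 = √(Δx²+Δy²) = 4.9244
cable 3: Δx=0.5000, Δy=-8.0000; L_3 = √(Δx²+Δy²) = 8.0156
cable 4: Δx=-4.5000, Δy=-8.0000; L_4 = √(Δx²+Δy²) = 9.1788

(5.8523, 4.9244, 8.0156, 9.1788)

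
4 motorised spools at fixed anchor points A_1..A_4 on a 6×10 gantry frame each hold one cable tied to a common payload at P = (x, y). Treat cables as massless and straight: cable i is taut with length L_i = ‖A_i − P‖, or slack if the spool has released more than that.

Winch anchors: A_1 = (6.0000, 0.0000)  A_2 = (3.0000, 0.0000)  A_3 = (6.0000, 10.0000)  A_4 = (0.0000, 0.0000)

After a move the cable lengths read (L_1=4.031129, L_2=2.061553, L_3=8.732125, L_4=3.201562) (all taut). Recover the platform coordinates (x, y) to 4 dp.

(2.5000, 2.0000)

expand ‖A_i−P‖²=L_i² and subtract eq 1 (c_i ≔ ‖A_i‖²−L_i²)
c_1 = 36.0000+0.0000−16.2500 = 19.7500
eq1−eq2 → [6.0000  0.0000]·P = 15.0000
eq1−eq3 → [0.0000  -20.0000]·P = -40.0000
eq1−eq4 → [12.0000  0.0000]·P = 30.0000
2×2 solve → P = (2.5000, 2.0000)
check cable 4: ‖A_4−P‖² = 10.2500 ≈ L_4² = 10.2500 ✓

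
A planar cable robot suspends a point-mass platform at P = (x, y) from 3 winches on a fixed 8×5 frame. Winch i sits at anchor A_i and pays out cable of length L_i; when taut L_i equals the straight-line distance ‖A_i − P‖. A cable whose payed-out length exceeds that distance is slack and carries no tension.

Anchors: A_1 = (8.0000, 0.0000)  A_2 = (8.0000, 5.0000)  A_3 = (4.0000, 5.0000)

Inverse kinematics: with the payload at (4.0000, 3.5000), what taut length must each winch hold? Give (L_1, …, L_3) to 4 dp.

cable 1: Δx=4.0000, Δy=-3.5000; L_1 = √(Δx²+Δy²) = 5.3151
cable 2: Δx=4.0000, Δy=1.5000; L_2 = √(Δx²+Δy²) = 4.2720
cable 3: Δx=0.0000, Δy=1.5000; L_3 = √(Δx²+Δy²) = 1.5000

(5.3151, 4.2720, 1.5000)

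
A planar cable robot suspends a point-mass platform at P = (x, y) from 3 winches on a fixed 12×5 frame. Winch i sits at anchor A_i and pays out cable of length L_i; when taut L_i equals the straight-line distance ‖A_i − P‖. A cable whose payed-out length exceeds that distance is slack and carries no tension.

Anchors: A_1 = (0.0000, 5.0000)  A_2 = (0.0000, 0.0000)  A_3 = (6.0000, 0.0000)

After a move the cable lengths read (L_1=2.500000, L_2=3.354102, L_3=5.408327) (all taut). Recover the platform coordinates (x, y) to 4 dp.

(1.5000, 3.0000)

circle eqns → linear via eq_j − eq_1; set q_j = A_j·A_j − L_j²
q_1 = 0.0000+25.0000−6.2500 = 18.7500
0.0000·x + 10.0000·y = q_1−q_2 = 30.0000
-12.0000·x + 10.0000·y = q_1−q_3 = 12.0000
solve first two rows → x=1.5000, y=3.0000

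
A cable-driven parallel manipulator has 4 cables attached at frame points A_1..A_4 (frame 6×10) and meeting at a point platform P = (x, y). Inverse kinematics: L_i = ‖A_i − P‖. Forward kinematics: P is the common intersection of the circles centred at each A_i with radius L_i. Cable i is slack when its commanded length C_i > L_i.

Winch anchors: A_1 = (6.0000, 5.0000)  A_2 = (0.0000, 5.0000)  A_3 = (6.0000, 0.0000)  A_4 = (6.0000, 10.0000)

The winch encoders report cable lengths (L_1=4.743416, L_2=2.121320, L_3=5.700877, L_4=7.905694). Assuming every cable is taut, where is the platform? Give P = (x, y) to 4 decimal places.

(1.5000, 3.5000)

expand ‖A_i−P‖²=L_i² and subtract eq 1 (c_i ≔ ‖A_i‖²−L_i²)
c_1 = 36.0000+25.0000−22.5000 = 38.5000
eq1−eq2 → [12.0000  0.0000]·P = 18.0000
eq1−eq3 → [0.0000  10.0000]·P = 35.0000
eq1−eq4 → [0.0000  -10.0000]·P = -35.0000
2×2 solve → P = (1.5000, 3.5000)
check cable 4: ‖A_4−P‖² = 62.5000 ≈ L_4² = 62.5000 ✓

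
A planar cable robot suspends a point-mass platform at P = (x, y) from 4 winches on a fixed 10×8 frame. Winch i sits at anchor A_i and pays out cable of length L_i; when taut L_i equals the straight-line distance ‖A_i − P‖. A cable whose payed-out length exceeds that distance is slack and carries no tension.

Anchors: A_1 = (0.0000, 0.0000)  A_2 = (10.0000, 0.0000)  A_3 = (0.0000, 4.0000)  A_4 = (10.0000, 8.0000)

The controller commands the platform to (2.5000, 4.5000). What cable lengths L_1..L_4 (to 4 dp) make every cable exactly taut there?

cable 1: Δx=-2.5000, Δy=-4.5000; L_1 = √(Δx²+Δy²) = 5.1478
cable 2: Δx=7.5000, Δy=-4.5000; L_2 = √(Δx²+Δy²) = 8.7464
cable 3: Δx=-2.5000, Δy=-0.5000; L_3 = √(Δx²+Δy²) = 2.5495
cable 4: Δx=7.5000, Δy=3.5000; L_4 = √(Δx²+Δy²) = 8.2765

(5.1478, 8.7464, 2.5495, 8.2765)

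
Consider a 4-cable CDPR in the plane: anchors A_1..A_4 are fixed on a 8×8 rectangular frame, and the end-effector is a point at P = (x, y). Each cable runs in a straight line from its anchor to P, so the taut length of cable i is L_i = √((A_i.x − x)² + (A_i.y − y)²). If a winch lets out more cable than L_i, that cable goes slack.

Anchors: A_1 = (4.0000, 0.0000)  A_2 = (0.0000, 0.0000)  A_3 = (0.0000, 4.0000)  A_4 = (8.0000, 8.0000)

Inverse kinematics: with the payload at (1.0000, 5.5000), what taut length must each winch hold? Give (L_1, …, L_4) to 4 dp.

(6.2650, 5.5902, 1.8028, 7.4330)

cable 1: Δx=3.0000, Δy=-5.5000; L_1 = √(Δx²+Δy²) = 6.2650
cable 2: Δx=-1.0000, Δy=-5.5000; L_2 = √(Δx²+Δy²) = 5.5902
cable 3: Δx=-1.0000, Δy=-1.5000; L_3 = √(Δx²+Δy²) = 1.8028
cable 4: Δx=7.0000, Δy=2.5000; L_4 = √(Δx²+Δy²) = 7.4330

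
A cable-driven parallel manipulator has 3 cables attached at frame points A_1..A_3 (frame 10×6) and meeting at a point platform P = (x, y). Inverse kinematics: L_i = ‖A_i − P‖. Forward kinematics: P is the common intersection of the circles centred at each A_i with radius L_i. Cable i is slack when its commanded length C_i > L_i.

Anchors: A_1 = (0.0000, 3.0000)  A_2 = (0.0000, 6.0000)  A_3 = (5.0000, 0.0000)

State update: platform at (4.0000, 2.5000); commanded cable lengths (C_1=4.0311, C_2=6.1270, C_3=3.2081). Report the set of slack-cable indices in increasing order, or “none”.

cable 1: L_1 = ‖A_1−P‖ = 4.0311;  C_1 = 4.0311 → taut
cable 2: L_2 = ‖A_2−P‖ = 5.3151;  C_2 = 6.1270 → slack
cable 3: L_3 = ‖A_3−P‖ = 2.6926;  C_3 = 3.2081 → slack

2, 3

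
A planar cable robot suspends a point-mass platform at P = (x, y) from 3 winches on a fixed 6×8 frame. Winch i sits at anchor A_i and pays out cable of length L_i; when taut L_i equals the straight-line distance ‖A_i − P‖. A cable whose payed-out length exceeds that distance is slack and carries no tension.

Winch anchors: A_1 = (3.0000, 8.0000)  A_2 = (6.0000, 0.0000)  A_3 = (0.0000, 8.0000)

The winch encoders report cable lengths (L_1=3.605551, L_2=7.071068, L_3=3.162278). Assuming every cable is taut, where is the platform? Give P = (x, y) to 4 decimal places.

expand ‖A_i−P‖²=L_i² and subtract eq 1 (k_i ≔ ‖A_i‖²−L_i²)
k_1 = 9.0000+64.0000−13.0000 = 60.0000
eq1−eq2 → [-6.0000  16.0000]·P = 74.0000
eq1−eq3 → [6.0000  0.0000]·P = 6.0000
2×2 solve → P = (1.0000, 5.0000)

(1.0000, 5.0000)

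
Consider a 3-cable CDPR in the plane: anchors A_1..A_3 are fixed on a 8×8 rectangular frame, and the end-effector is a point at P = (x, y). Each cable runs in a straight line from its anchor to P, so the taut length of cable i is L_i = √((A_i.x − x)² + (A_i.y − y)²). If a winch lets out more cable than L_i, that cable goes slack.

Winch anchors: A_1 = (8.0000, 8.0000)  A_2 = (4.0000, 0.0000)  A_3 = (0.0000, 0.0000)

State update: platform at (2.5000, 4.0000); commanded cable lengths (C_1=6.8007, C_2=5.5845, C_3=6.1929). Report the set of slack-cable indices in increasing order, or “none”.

2, 3

i=1: geometric 6.8007 vs commanded 6.8007 ⇒ taut
i=2: geometric 4.2720 vs commanded 5.5845 ⇒ slack
i=3: geometric 4.7170 vs commanded 6.1929 ⇒ slack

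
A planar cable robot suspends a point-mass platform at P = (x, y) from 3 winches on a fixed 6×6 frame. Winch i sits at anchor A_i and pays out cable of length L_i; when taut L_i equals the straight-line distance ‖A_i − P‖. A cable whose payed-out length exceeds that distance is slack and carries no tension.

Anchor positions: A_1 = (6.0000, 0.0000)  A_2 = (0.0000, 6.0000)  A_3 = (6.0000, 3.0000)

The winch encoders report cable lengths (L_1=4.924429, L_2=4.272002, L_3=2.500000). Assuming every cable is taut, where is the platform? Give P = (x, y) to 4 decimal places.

each cable: (A_i−P)·(A_i−P) = L_i²; let c_i = ‖A_i‖²−L_i²
c_1 = 36.0000+0.0000−24.2500 = 11.7500
row 1: 12.0000x − 12.0000y = -6.0000  (c_2=17.7500)
row 2: 0.0000x − 6.0000y = -27.0000  (c_3=38.7500)
Cramer on rows 1–2 → x = 4.0000, y = 4.5000

(4.0000, 4.5000)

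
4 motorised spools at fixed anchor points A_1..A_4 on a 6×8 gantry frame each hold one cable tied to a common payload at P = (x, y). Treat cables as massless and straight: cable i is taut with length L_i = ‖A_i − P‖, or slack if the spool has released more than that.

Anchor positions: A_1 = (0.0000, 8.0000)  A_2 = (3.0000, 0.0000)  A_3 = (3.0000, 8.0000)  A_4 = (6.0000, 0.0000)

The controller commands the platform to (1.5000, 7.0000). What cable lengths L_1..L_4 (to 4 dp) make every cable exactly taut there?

L_1: Δ = A_1−P = (-1.5000, 1.0000) → ‖Δ‖ = √3.2500 = 1.8028
L_2: Δ = A_2−P = (1.5000, -7.0000) → ‖Δ‖ = √51.2500 = 7.1589
L_3: Δ = A_3−P = (1.5000, 1.0000) → ‖Δ‖ = √3.2500 = 1.8028
L_4: Δ = A_4−P = (4.5000, -7.0000) → ‖Δ‖ = √69.2500 = 8.3217

(1.8028, 7.1589, 1.8028, 8.3217)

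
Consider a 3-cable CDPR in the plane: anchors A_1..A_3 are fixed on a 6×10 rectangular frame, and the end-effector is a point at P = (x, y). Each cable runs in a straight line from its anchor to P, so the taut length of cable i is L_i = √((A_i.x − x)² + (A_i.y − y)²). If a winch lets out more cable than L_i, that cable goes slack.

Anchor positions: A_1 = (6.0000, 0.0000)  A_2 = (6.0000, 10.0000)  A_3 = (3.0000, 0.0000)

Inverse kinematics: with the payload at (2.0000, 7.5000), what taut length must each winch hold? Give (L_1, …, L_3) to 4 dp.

cable 1: Δx=4.0000, Δy=-7.5000; L_1 = √(Δx²+Δy²) = 8.5000
cable 2: Δx=4.0000, Δy=2.5000; L_2 = √(Δx²+Δy²) = 4.7170
cable 3: Δx=1.0000, Δy=-7.5000; L_3 = √(Δx²+Δy²) = 7.5664

(8.5000, 4.7170, 7.5664)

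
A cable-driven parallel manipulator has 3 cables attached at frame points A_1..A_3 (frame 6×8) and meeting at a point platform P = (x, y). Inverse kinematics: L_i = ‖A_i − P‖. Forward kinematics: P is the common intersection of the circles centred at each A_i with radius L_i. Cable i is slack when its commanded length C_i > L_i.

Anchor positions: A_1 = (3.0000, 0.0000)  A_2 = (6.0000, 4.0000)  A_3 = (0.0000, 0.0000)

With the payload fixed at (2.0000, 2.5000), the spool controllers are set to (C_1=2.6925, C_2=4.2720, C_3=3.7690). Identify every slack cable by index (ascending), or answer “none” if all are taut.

i=1: geometric 2.6926 vs commanded 2.6925 ⇒ taut
i=2: geometric 4.2720 vs commanded 4.2720 ⇒ taut
i=3: geometric 3.2016 vs commanded 3.7690 ⇒ slack

3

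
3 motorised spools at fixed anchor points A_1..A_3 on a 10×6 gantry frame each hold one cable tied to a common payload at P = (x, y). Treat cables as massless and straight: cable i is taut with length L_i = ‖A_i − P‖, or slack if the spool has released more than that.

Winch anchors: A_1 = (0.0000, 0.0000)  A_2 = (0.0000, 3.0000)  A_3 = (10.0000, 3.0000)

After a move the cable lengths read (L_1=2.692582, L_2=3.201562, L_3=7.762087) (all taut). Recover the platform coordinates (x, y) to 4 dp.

(2.5000, 1.0000)

expand ‖A_i−P‖²=L_i² and subtract eq 1 (c_i ≔ ‖A_i‖²−L_i²)
c_1 = 0.0000+0.0000−7.2500 = -7.2500
eq1−eq2 → [0.0000  -6.0000]·P = -6.0000
eq1−eq3 → [-20.0000  -6.0000]·P = -56.0000
2×2 solve → P = (2.5000, 1.0000)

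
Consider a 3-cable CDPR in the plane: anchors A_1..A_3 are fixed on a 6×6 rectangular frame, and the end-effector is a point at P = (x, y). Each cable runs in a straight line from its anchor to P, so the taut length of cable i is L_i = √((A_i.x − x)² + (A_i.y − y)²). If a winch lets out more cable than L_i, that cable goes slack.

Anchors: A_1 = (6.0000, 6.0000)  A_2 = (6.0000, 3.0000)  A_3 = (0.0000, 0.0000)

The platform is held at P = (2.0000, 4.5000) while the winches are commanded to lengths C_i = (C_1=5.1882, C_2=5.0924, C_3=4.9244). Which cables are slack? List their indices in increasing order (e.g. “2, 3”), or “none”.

1, 2

cable 1: L_1 = ‖A_1−P‖ = 4.2720;  C_1 = 5.1882 → slack
cable 2: L_2 = ‖A_2−P‖ = 4.2720;  C_2 = 5.0924 → slack
cable 3: L_3 = ‖A_3−P‖ = 4.9244;  C_3 = 4.9244 → taut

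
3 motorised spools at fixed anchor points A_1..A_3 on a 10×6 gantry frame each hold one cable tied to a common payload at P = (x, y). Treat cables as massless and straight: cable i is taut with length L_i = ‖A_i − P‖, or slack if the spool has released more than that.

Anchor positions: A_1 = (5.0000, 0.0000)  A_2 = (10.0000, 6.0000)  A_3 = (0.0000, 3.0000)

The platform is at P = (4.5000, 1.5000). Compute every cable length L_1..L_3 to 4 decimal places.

(1.5811, 7.1063, 4.7434)

L_1 = √((5.0000−4.5000)² + (0.0000−1.5000)²) = 1.5811
L_2 = √((10.0000−4.5000)² + (6.0000−1.5000)²) = 7.1063
L_3 = √((0.0000−4.5000)² + (3.0000−1.5000)²) = 4.7434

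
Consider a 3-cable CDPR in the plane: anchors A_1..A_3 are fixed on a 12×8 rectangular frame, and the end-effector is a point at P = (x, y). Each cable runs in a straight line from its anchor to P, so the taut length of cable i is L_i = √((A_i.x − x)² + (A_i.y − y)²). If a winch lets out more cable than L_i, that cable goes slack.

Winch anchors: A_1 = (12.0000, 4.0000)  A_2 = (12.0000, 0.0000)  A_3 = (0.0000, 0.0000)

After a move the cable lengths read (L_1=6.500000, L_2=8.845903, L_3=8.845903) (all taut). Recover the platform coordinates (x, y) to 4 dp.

(6.0000, 6.5000)

expand ‖A_i−P‖²=L_i² and subtract eq 1 (k_i ≔ ‖A_i‖²−L_i²)
k_1 = 144.0000+16.0000−42.2500 = 117.7500
eq1−eq2 → [0.0000  8.0000]·P = 52.0000
eq1−eq3 → [24.0000  8.0000]·P = 196.0000
2×2 solve → P = (6.0000, 6.5000)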